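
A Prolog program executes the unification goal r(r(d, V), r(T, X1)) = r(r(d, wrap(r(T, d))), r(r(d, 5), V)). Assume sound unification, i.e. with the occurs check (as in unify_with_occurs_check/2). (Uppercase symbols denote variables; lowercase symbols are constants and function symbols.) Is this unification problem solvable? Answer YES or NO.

Decompose r/2: r(d, V) = r(d, wrap(r(T, d))),  r(T, X1) = r(r(d, 5), V).
Decompose r/2: d = d,  V = wrap(r(T, d)).
Delete trivial equation d = d.
Bind V := wrap(r(T, d)); substituting into the remaining equation gives: r(T, X1) = r(r(d, 5), wrap(r(T, d))).
Decompose r/2: T = r(d, 5),  X1 = wrap(r(T, d)).
Bind T := r(d, 5); substituting into the remaining equation gives: X1 = wrap(r(r(d, 5), d)). Substituting into the earlier binding gives V := wrap(r(r(d, 5), d)).
Bind X1 := wrap(r(r(d, 5), d)).
No equations remain and no clash or occurs-check failure arose, so a unifier exists.

YES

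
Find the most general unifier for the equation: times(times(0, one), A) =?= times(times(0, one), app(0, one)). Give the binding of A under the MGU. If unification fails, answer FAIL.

Decompose times/2: times(0, one) =?= times(0, one),  A =?= app(0, one).
Delete trivial equation times(0, one) =?= times(0, one).
Bind A := app(0, one).
MGU = { A := app(0, one) }, so A := app(0, one).

app(0, one)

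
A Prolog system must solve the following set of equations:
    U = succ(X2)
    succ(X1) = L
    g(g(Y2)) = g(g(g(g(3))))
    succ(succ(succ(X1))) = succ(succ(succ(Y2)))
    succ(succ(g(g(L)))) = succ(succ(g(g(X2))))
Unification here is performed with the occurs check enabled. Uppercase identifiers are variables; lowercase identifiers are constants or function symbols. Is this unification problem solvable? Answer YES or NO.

Bind U := succ(X2); no other remaining equation mentions U.
Bind L := succ(X1); substituting into the one remaining equation that mentions L gives: succ(succ(g(g(succ(X1))))) = succ(succ(g(g(X2)))).
Decompose g/1: g(Y2) = g(g(g(3))).
Decompose g/1: Y2 = g(g(3)).
Bind Y2 := g(g(3)); substituting into the one remaining equation that mentions Y2 gives: succ(succ(succ(X1))) = succ(succ(succ(g(g(3))))).
Decompose succ/1: succ(succ(X1)) = succ(succ(g(g(3)))).
Decompose succ/1: succ(X1) = succ(g(g(3))).
Decompose succ/1: X1 = g(g(3)).
Bind X1 := g(g(3)); substituting into the remaining equation gives: succ(succ(g(g(succ(g(g(3))))))) = succ(succ(g(g(X2)))). Substituting into the earlier binding gives L := succ(g(g(3))).
Decompose succ/1: succ(g(g(succ(g(g(3)))))) = succ(g(g(X2))).
Decompose succ/1: g(g(succ(g(g(3))))) = g(g(X2)).
Decompose g/1: g(succ(g(g(3)))) = g(X2).
Decompose g/1: succ(g(g(3))) = X2.
Bind X2 := succ(g(g(3))). Substituting into the earlier binding gives U := succ(succ(g(g(3)))).
No equations remain and no clash or occurs-check failure arose, so a unifier exists.

YES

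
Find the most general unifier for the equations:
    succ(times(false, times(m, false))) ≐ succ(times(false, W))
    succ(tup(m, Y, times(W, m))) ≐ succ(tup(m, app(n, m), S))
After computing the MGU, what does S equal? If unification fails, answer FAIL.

times(times(m, false), m)

Decompose succ/1: times(false, times(m, false)) ≐ times(false, W).
Decompose times/2: false ≐ false,  times(m, false) ≐ W.
Delete trivial equation false ≐ false.
Bind W := times(m, false); substituting into the remaining equation gives: succ(tup(m, Y, times(times(m, false), m))) ≐ succ(tup(m, app(n, m), S)).
Decompose succ/1: tup(m, Y, times(times(m, false), m)) ≐ tup(m, app(n, m), S).
Decompose tup/3: m ≐ m,  Y ≐ app(n, m),  times(times(m, false), m) ≐ S.
Delete trivial equation m ≐ m.
Bind Y := app(n, m); no other remaining equation mentions Y.
Bind S := times(times(m, false), m).
MGU = { W ↦ times(m, false), Y ↦ app(n, m), S ↦ times(times(m, false), m) }, so S ↦ times(times(m, false), m).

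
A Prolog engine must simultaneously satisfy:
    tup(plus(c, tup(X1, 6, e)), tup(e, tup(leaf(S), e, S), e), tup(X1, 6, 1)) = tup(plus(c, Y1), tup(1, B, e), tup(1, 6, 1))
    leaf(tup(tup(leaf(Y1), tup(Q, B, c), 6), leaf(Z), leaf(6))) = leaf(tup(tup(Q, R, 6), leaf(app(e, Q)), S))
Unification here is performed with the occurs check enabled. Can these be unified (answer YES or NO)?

Decompose tup/3: plus(c, tup(X1, 6, e)) = plus(c, Y1),  tup(e, tup(leaf(S), e, S), e) = tup(1, B, e),  tup(X1, 6, 1) = tup(1, 6, 1).
Decompose plus/2: c = c,  tup(X1, 6, e) = Y1.
Delete trivial equation c = c.
Bind Y1 := tup(X1, 6, e); substituting into the one remaining equation that mentions Y1 gives: leaf(tup(tup(leaf(tup(X1, 6, e)), tup(Q, B, c), 6), leaf(Z), leaf(6))) = leaf(tup(tup(Q, R, 6), leaf(app(e, Q)), S)).
Decompose tup/3: e = 1,  tup(leaf(S), e, S) = B,  e = e.
Clash: constants e and 1 differ; no unifier exists.

NO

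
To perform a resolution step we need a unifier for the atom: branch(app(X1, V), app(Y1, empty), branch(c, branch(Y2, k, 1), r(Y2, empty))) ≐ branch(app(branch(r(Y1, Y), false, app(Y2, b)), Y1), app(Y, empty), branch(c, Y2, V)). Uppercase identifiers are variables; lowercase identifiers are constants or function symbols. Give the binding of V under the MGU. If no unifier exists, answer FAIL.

Decompose branch/3: app(X1, V) ≐ app(branch(r(Y1, Y), false, app(Y2, b)), Y1),  app(Y1, empty) ≐ app(Y, empty),  branch(c, branch(Y2, k, 1), r(Y2, empty)) ≐ branch(c, Y2, V).
Decompose app/2: X1 ≐ branch(r(Y1, Y), false, app(Y2, b)),  V ≐ Y1.
Bind X1 := branch(r(Y1, Y), false, app(Y2, b)); no other remaining equation mentions X1.
Bind V := Y1; substituting into the one remaining equation that mentions V gives: branch(c, branch(Y2, k, 1), r(Y2, empty)) ≐ branch(c, Y2, Y1).
Decompose app/2: Y1 ≐ Y,  empty ≐ empty.
Bind Y1 := Y; substituting into the one remaining equation that mentions Y1 gives: branch(c, branch(Y2, k, 1), r(Y2, empty)) ≐ branch(c, Y2, Y). Substituting into the earlier bindings gives X1 := branch(r(Y, Y), false, app(Y2, b)), V := Y.
Delete trivial equation empty ≐ empty.
Decompose branch/3: c ≐ c,  branch(Y2, k, 1) ≐ Y2,  r(Y2, empty) ≐ Y.
Delete trivial equation c ≐ c.
Occurs check fails: Y2 occurs in branch(Y2, k, 1); the equation Y2 ≐ branch(Y2, k, 1) has no finite solution.

FAIL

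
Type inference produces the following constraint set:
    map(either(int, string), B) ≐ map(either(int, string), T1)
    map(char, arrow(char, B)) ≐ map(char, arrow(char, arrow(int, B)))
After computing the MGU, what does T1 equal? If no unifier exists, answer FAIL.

Decompose map/2: either(int, string) ≐ either(int, string),  B ≐ T1.
Delete trivial equation either(int, string) ≐ either(int, string).
Bind B := T1; substituting into the remaining equation gives: map(char, arrow(char, T1)) ≐ map(char, arrow(char, arrow(int, T1))).
Decompose map/2: char ≐ char,  arrow(char, T1) ≐ arrow(char, arrow(int, T1)).
Delete trivial equation char ≐ char.
Decompose arrow/2: char ≐ char,  T1 ≐ arrow(int, T1).
Delete trivial equation char ≐ char.
Occurs check fails: T1 occurs in arrow(int, T1); the equation T1 ≐ arrow(int, T1) has no finite solution.

FAIL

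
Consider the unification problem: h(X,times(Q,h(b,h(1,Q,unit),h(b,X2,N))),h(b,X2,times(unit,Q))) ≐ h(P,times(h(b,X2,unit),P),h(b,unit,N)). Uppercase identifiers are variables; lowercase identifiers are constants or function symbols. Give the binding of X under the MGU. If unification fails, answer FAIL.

Decompose h/3: X ≐ P,  times(Q,h(b,h(1,Q,unit),h(b,X2,N))) ≐ times(h(b,X2,unit),P),  h(b,X2,times(unit,Q)) ≐ h(b,unit,N).
Bind X := P; no other remaining equation mentions X.
Decompose times/2: Q ≐ h(b,X2,unit),  h(b,h(1,Q,unit),h(b,X2,N)) ≐ P.
Bind Q := h(b,X2,unit); substituting into the remaining equations gives: h(b,h(1,h(b,X2,unit),unit),h(b,X2,N)) ≐ P,  h(b,X2,times(unit,h(b,X2,unit))) ≐ h(b,unit,N).
Bind P := h(b,h(1,h(b,X2,unit),unit),h(b,X2,N)); no other remaining equation mentions P. Substituting into the earlier binding gives X := h(b,h(1,h(b,X2,unit),unit),h(b,X2,N)).
Decompose h/3: b ≐ b,  X2 ≐ unit,  times(unit,h(b,X2,unit)) ≐ N.
Delete trivial equation b ≐ b.
Bind X2 := unit; substituting into the remaining equation gives: times(unit,h(b,unit,unit)) ≐ N. Substituting into the earlier bindings gives X := h(b,h(1,h(b,unit,unit),unit),h(b,unit,N)), Q := h(b,unit,unit), P := h(b,h(1,h(b,unit,unit),unit),h(b,unit,N)).
Bind N := times(unit,h(b,unit,unit)). Substituting into the earlier bindings gives X := h(b,h(1,h(b,unit,unit),unit),h(b,unit,times(unit,h(b,unit,unit)))), P := h(b,h(1,h(b,unit,unit),unit),h(b,unit,times(unit,h(b,unit,unit)))).
MGU = { X ↦ h(b,h(1,h(b,unit,unit),unit),h(b,unit,times(unit,h(b,unit,unit)))), Q ↦ h(b,unit,unit), P ↦ h(b,h(1,h(b,unit,unit),unit),h(b,unit,times(unit,h(b,unit,unit)))), X2 ↦ unit, N ↦ times(unit,h(b,unit,unit)) }, so X ↦ h(b,h(1,h(b,unit,unit),unit),h(b,unit,times(unit,h(b,unit,unit)))).

h(b,h(1,h(b,unit,unit),unit),h(b,unit,times(unit,h(b,unit,unit))))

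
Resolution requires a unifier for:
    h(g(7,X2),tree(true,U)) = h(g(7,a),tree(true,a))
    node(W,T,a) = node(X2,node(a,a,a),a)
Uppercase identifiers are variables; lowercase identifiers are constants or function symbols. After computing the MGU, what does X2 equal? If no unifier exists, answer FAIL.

Decompose h/2: g(7,X2) = g(7,a),  tree(true,U) = tree(true,a).
Decompose g/2: 7 = 7,  X2 = a.
Delete trivial equation 7 = 7.
Bind X2 := a; substituting into the one remaining equation that mentions X2 gives: node(W,T,a) = node(a,node(a,a,a),a).
Decompose tree/2: true = true,  U = a.
Delete trivial equation true = true.
Bind U := a; no other remaining equation mentions U.
Decompose node/3: W = a,  T = node(a,a,a),  a = a.
Bind W := a; no other remaining equation mentions W.
Bind T := node(a,a,a); no other remaining equation mentions T.
Delete trivial equation a = a.
MGU = { X2 -> a, U -> a, W -> a, T -> node(a,a,a) }, so X2 -> a.

a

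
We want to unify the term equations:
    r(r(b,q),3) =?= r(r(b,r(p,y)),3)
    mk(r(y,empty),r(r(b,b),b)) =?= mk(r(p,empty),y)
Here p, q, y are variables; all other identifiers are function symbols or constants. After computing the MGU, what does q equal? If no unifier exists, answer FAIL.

r(r(r(b,b),b),r(r(b,b),b))

Decompose r/2: r(b,q) =?= r(b,r(p,y)),  3 =?= 3.
Decompose r/2: b =?= b,  q =?= r(p,y).
Delete trivial equation b =?= b.
Bind q := r(p,y); no other remaining equation mentions q.
Delete trivial equation 3 =?= 3.
Decompose mk/2: r(y,empty) =?= r(p,empty),  r(r(b,b),b) =?= y.
Decompose r/2: y =?= p,  empty =?= empty.
Bind y := p; substituting into the one remaining equation that mentions y gives: r(r(b,b),b) =?= p. Substituting into the earlier binding gives q := r(p,p).
Delete trivial equation empty =?= empty.
Bind p := r(r(b,b),b). Substituting into the earlier bindings gives q := r(r(r(b,b),b),r(r(b,b),b)), y := r(r(b,b),b).
MGU = { q := r(r(r(b,b),b),r(r(b,b),b)), y := r(r(b,b),b), p := r(r(b,b),b) }, so q := r(r(r(b,b),b),r(r(b,b),b)).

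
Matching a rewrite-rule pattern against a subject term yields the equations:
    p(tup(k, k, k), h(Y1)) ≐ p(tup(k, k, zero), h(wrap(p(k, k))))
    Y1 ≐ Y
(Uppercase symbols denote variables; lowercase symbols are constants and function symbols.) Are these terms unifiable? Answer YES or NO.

NO

Decompose p/2: tup(k, k, k) ≐ tup(k, k, zero),  h(Y1) ≐ h(wrap(p(k, k))).
Decompose tup/3: k ≐ k,  k ≐ k,  k ≐ zero.
Delete trivial equation k ≐ k.
Delete trivial equation k ≐ k.
Clash: constants k and zero differ; no unifier exists.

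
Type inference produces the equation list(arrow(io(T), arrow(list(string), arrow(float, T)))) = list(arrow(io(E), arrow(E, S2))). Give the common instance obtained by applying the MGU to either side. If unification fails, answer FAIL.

list(arrow(io(list(string)), arrow(list(string), arrow(float, list(string)))))

Decompose list/1: arrow(io(T), arrow(list(string), arrow(float, T))) = arrow(io(E), arrow(E, S2)).
Decompose arrow/2: io(T) = io(E),  arrow(list(string), arrow(float, T)) = arrow(E, S2).
Decompose io/1: T = E.
Bind T := E; substituting into the remaining equation gives: arrow(list(string), arrow(float, E)) = arrow(E, S2).
Decompose arrow/2: list(string) = E,  arrow(float, E) = S2.
Bind E := list(string); substituting into the remaining equation gives: arrow(float, list(string)) = S2. Substituting into the earlier binding gives T := list(string).
Bind S2 := arrow(float, list(string)).
Applying the MGU to either side gives list(arrow(io(list(string)), arrow(list(string), arrow(float, list(string))))).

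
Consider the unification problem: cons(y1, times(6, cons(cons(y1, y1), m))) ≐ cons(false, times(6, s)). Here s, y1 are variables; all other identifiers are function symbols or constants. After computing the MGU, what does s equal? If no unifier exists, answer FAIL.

Decompose cons/2: y1 ≐ false,  times(6, cons(cons(y1, y1), m)) ≐ times(6, s).
Bind y1 := false; substituting into the remaining equation gives: times(6, cons(cons(false, false), m)) ≐ times(6, s).
Decompose times/2: 6 ≐ 6,  cons(cons(false, false), m) ≐ s.
Delete trivial equation 6 ≐ 6.
Bind s := cons(cons(false, false), m).
MGU = { y1 := false, s := cons(cons(false, false), m) }, so s := cons(cons(false, false), m).

cons(cons(false, false), m)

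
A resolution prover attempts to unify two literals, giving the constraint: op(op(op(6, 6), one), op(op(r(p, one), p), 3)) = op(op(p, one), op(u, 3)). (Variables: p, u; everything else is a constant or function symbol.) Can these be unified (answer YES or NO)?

YES

Decompose op/2: op(op(6, 6), one) = op(p, one),  op(op(r(p, one), p), 3) = op(u, 3).
Decompose op/2: op(6, 6) = p,  one = one.
Bind p := op(6, 6); substituting into the one remaining equation that mentions p gives: op(op(r(op(6, 6), one), op(6, 6)), 3) = op(u, 3).
Delete trivial equation one = one.
Decompose op/2: op(r(op(6, 6), one), op(6, 6)) = u,  3 = 3.
Bind u := op(r(op(6, 6), one), op(6, 6)); no other remaining equation mentions u.
Delete trivial equation 3 = 3.
No equations remain and no clash or occurs-check failure arose, so a unifier exists.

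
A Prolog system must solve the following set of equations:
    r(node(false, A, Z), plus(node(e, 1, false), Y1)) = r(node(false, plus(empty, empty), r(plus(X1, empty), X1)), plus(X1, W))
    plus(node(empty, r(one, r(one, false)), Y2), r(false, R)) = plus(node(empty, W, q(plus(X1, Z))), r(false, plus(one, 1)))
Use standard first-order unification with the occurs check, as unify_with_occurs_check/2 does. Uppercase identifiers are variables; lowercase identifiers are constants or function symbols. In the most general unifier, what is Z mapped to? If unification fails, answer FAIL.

r(plus(node(e, 1, false), empty), node(e, 1, false))

Decompose r/2: node(false, A, Z) = node(false, plus(empty, empty), r(plus(X1, empty), X1)),  plus(node(e, 1, false), Y1) = plus(X1, W).
Decompose node/3: false = false,  A = plus(empty, empty),  Z = r(plus(X1, empty), X1).
Delete trivial equation false = false.
Bind A := plus(empty, empty); no other remaining equation mentions A.
Bind Z := r(plus(X1, empty), X1); substituting into the one remaining equation that mentions Z gives: plus(node(empty, r(one, r(one, false)), Y2), r(false, R)) = plus(node(empty, W, q(plus(X1, r(plus(X1, empty), X1)))), r(false, plus(one, 1))).
Decompose plus/2: node(e, 1, false) = X1,  Y1 = W.
Bind X1 := node(e, 1, false); substituting into the one remaining equation that mentions X1 gives: plus(node(empty, r(one, r(one, false)), Y2), r(false, R)) = plus(node(empty, W, q(plus(node(e, 1, false), r(plus(node(e, 1, false), empty), node(e, 1, false))))), r(false, plus(one, 1))). Substituting into the earlier binding gives Z := r(plus(node(e, 1, false), empty), node(e, 1, false)).
Bind Y1 := W; no other remaining equation mentions Y1.
Decompose plus/2: node(empty, r(one, r(one, false)), Y2) = node(empty, W, q(plus(node(e, 1, false), r(plus(node(e, 1, false), empty), node(e, 1, false))))),  r(false, R) = r(false, plus(one, 1)).
Decompose node/3: empty = empty,  r(one, r(one, false)) = W,  Y2 = q(plus(node(e, 1, false), r(plus(node(e, 1, false), empty), node(e, 1, false)))).
Delete trivial equation empty = empty.
Bind W := r(one, r(one, false)); no other remaining equation mentions W. Substituting into the earlier binding gives Y1 := r(one, r(one, false)).
Bind Y2 := q(plus(node(e, 1, false), r(plus(node(e, 1, false), empty), node(e, 1, false)))); no other remaining equation mentions Y2.
Decompose r/2: false = false,  R = plus(one, 1).
Delete trivial equation false = false.
Bind R := plus(one, 1).
MGU = { A -> plus(empty, empty), Z -> r(plus(node(e, 1, false), empty), node(e, 1, false)), X1 -> node(e, 1, false), Y1 -> r(one, r(one, false)), W -> r(one, r(one, false)), Y2 -> q(plus(node(e, 1, false), r(plus(node(e, 1, false), empty), node(e, 1, false)))), R -> plus(one, 1) }, so Z -> r(plus(node(e, 1, false), empty), node(e, 1, false)).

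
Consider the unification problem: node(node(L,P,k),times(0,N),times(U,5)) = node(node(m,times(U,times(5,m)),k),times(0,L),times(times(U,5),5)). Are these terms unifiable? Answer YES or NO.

Decompose node/3: node(L,P,k) = node(m,times(U,times(5,m)),k),  times(0,N) = times(0,L),  times(U,5) = times(times(U,5),5).
Decompose node/3: L = m,  P = times(U,times(5,m)),  k = k.
Bind L := m; substituting into the one remaining equation that mentions L gives: times(0,N) = times(0,m).
Bind P := times(U,times(5,m)); no other remaining equation mentions P.
Delete trivial equation k = k.
Decompose times/2: 0 = 0,  N = m.
Delete trivial equation 0 = 0.
Bind N := m; no other remaining equation mentions N.
Decompose times/2: U = times(U,5),  5 = 5.
Occurs check fails: U occurs in times(U,5); the equation U = times(U,5) has no finite solution.

NO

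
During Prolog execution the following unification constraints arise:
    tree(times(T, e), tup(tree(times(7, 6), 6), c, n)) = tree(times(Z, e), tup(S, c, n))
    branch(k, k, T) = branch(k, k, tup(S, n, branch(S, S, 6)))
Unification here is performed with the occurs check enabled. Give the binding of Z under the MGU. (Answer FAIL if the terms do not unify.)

Decompose tree/2: times(T, e) = times(Z, e),  tup(tree(times(7, 6), 6), c, n) = tup(S, c, n).
Decompose times/2: T = Z,  e = e.
Bind T := Z; substituting into the one remaining equation that mentions T gives: branch(k, k, Z) = branch(k, k, tup(S, n, branch(S, S, 6))).
Delete trivial equation e = e.
Decompose tup/3: tree(times(7, 6), 6) = S,  c = c,  n = n.
Bind S := tree(times(7, 6), 6); substituting into the one remaining equation that mentions S gives: branch(k, k, Z) = branch(k, k, tup(tree(times(7, 6), 6), n, branch(tree(times(7, 6), 6), tree(times(7, 6), 6), 6))).
Delete trivial equation c = c.
Delete trivial equation n = n.
Decompose branch/3: k = k,  k = k,  Z = tup(tree(times(7, 6), 6), n, branch(tree(times(7, 6), 6), tree(times(7, 6), 6), 6)).
Delete trivial equation k = k.
Delete trivial equation k = k.
Bind Z := tup(tree(times(7, 6), 6), n, branch(tree(times(7, 6), 6), tree(times(7, 6), 6), 6)). Substituting into the earlier binding gives T := tup(tree(times(7, 6), 6), n, branch(tree(times(7, 6), 6), tree(times(7, 6), 6), 6)).
MGU = { T ↦ tup(tree(times(7, 6), 6), n, branch(tree(times(7, 6), 6), tree(times(7, 6), 6), 6)), S ↦ tree(times(7, 6), 6), Z ↦ tup(tree(times(7, 6), 6), n, branch(tree(times(7, 6), 6), tree(times(7, 6), 6), 6)) }, so Z ↦ tup(tree(times(7, 6), 6), n, branch(tree(times(7, 6), 6), tree(times(7, 6), 6), 6)).

tup(tree(times(7, 6), 6), n, branch(tree(times(7, 6), 6), tree(times(7, 6), 6), 6))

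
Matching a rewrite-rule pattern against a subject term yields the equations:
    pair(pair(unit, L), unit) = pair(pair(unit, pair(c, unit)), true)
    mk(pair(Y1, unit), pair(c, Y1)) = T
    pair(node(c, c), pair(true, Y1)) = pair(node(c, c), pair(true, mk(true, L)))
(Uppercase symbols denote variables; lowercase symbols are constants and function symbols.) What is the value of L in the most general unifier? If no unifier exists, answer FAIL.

FAIL

Decompose pair/2: pair(unit, L) = pair(unit, pair(c, unit)),  unit = true.
Decompose pair/2: unit = unit,  L = pair(c, unit).
Delete trivial equation unit = unit.
Bind L := pair(c, unit); substituting into the one remaining equation that mentions L gives: pair(node(c, c), pair(true, Y1)) = pair(node(c, c), pair(true, mk(true, pair(c, unit)))).
Clash: constants unit and true differ; no unifier exists.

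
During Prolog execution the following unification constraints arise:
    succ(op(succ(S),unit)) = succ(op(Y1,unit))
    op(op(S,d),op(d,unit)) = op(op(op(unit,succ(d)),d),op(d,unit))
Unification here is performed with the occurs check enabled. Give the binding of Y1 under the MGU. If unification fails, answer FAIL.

succ(op(unit,succ(d)))

Decompose succ/1: op(succ(S),unit) = op(Y1,unit).
Decompose op/2: succ(S) = Y1,  unit = unit.
Bind Y1 := succ(S); no other remaining equation mentions Y1.
Delete trivial equation unit = unit.
Decompose op/2: op(S,d) = op(op(unit,succ(d)),d),  op(d,unit) = op(d,unit).
Decompose op/2: S = op(unit,succ(d)),  d = d.
Bind S := op(unit,succ(d)); no other remaining equation mentions S. Substituting into the earlier binding gives Y1 := succ(op(unit,succ(d))).
Delete trivial equation d = d.
Delete trivial equation op(d,unit) = op(d,unit).
MGU = { Y1 = succ(op(unit,succ(d))), S = op(unit,succ(d)) }, so Y1 = succ(op(unit,succ(d))).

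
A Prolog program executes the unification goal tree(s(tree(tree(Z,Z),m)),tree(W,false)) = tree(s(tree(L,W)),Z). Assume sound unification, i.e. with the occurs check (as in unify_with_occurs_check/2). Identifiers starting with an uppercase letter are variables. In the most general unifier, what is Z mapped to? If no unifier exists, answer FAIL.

tree(m,false)

Decompose tree/2: s(tree(tree(Z,Z),m)) = s(tree(L,W)),  tree(W,false) = Z.
Decompose s/1: tree(tree(Z,Z),m) = tree(L,W).
Decompose tree/2: tree(Z,Z) = L,  m = W.
Bind L := tree(Z,Z); no other remaining equation mentions L.
Bind W := m; substituting into the remaining equation gives: tree(m,false) = Z.
Bind Z := tree(m,false). Substituting into the earlier binding gives L := tree(tree(m,false),tree(m,false)).
MGU = { L ↦ tree(tree(m,false),tree(m,false)), W ↦ m, Z ↦ tree(m,false) }, so Z ↦ tree(m,false).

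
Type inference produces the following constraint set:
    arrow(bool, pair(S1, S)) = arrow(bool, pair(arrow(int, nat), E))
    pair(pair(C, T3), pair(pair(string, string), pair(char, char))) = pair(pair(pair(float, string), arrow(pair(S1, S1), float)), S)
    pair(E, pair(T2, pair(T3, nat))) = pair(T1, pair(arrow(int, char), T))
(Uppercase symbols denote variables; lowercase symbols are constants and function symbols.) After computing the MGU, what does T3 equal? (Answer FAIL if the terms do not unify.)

arrow(pair(arrow(int, nat), arrow(int, nat)), float)

Decompose arrow/2: bool = bool,  pair(S1, S) = pair(arrow(int, nat), E).
Delete trivial equation bool = bool.
Decompose pair/2: S1 = arrow(int, nat),  S = E.
Bind S1 := arrow(int, nat); substituting into the one remaining equation that mentions S1 gives: pair(pair(C, T3), pair(pair(string, string), pair(char, char))) = pair(pair(pair(float, string), arrow(pair(arrow(int, nat), arrow(int, nat)), float)), S).
Bind S := E; substituting into the one remaining equation that mentions S gives: pair(pair(C, T3), pair(pair(string, string), pair(char, char))) = pair(pair(pair(float, string), arrow(pair(arrow(int, nat), arrow(int, nat)), float)), E).
Decompose pair/2: pair(C, T3) = pair(pair(float, string), arrow(pair(arrow(int, nat), arrow(int, nat)), float)),  pair(pair(string, string), pair(char, char)) = E.
Decompose pair/2: C = pair(float, string),  T3 = arrow(pair(arrow(int, nat), arrow(int, nat)), float).
Bind C := pair(float, string); no other remaining equation mentions C.
Bind T3 := arrow(pair(arrow(int, nat), arrow(int, nat)), float); substituting into the one remaining equation that mentions T3 gives: pair(E, pair(T2, pair(arrow(pair(arrow(int, nat), arrow(int, nat)), float), nat))) = pair(T1, pair(arrow(int, char), T)).
Bind E := pair(pair(string, string), pair(char, char)); substituting into the remaining equation gives: pair(pair(pair(string, string), pair(char, char)), pair(T2, pair(arrow(pair(arrow(int, nat), arrow(int, nat)), float), nat))) = pair(T1, pair(arrow(int, char), T)). Substituting into the earlier binding gives S := pair(pair(string, string), pair(char, char)).
Decompose pair/2: pair(pair(string, string), pair(char, char)) = T1,  pair(T2, pair(arrow(pair(arrow(int, nat), arrow(int, nat)), float), nat)) = pair(arrow(int, char), T).
Bind T1 := pair(pair(string, string), pair(char, char)); no other remaining equation mentions T1.
Decompose pair/2: T2 = arrow(int, char),  pair(arrow(pair(arrow(int, nat), arrow(int, nat)), float), nat) = T.
Bind T2 := arrow(int, char); no other remaining equation mentions T2.
Bind T := pair(arrow(pair(arrow(int, nat), arrow(int, nat)), float), nat).
MGU = { S1 := arrow(int, nat), S := pair(pair(string, string), pair(char, char)), C := pair(float, string), T3 := arrow(pair(arrow(int, nat), arrow(int, nat)), float), E := pair(pair(string, string), pair(char, char)), T1 := pair(pair(string, string), pair(char, char)), T2 := arrow(int, char), T := pair(arrow(pair(arrow(int, nat), arrow(int, nat)), float), nat) }, so T3 := arrow(pair(arrow(int, nat), arrow(int, nat)), float).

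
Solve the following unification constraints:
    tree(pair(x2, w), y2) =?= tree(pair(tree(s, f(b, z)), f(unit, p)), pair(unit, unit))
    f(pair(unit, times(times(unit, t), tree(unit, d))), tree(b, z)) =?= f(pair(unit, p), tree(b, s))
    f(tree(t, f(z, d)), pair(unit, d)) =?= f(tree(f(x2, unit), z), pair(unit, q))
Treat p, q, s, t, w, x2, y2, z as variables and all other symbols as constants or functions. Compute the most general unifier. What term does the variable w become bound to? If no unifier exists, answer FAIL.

Decompose tree/2: pair(x2, w) =?= pair(tree(s, f(b, z)), f(unit, p)),  y2 =?= pair(unit, unit).
Decompose pair/2: x2 =?= tree(s, f(b, z)),  w =?= f(unit, p).
Bind x2 := tree(s, f(b, z)); substituting into the one remaining equation that mentions x2 gives: f(tree(t, f(z, d)), pair(unit, d)) =?= f(tree(f(tree(s, f(b, z)), unit), z), pair(unit, q)).
Bind w := f(unit, p); no other remaining equation mentions w.
Bind y2 := pair(unit, unit); no other remaining equation mentions y2.
Decompose f/2: pair(unit, times(times(unit, t), tree(unit, d))) =?= pair(unit, p),  tree(b, z) =?= tree(b, s).
Decompose pair/2: unit =?= unit,  times(times(unit, t), tree(unit, d)) =?= p.
Delete trivial equation unit =?= unit.
Bind p := times(times(unit, t), tree(unit, d)); no other remaining equation mentions p. Substituting into the earlier binding gives w := f(unit, times(times(unit, t), tree(unit, d))).
Decompose tree/2: b =?= b,  z =?= s.
Delete trivial equation b =?= b.
Bind z := s; substituting into the remaining equation gives: f(tree(t, f(s, d)), pair(unit, d)) =?= f(tree(f(tree(s, f(b, s)), unit), s), pair(unit, q)). Substituting into the earlier binding gives x2 := tree(s, f(b, s)).
Decompose f/2: tree(t, f(s, d)) =?= tree(f(tree(s, f(b, s)), unit), s),  pair(unit, d) =?= pair(unit, q).
Decompose tree/2: t =?= f(tree(s, f(b, s)), unit),  f(s, d) =?= s.
Bind t := f(tree(s, f(b, s)), unit); no other remaining equation mentions t. Substituting into the earlier bindings gives w := f(unit, times(times(unit, f(tree(s, f(b, s)), unit)), tree(unit, d))), p := times(times(unit, f(tree(s, f(b, s)), unit)), tree(unit, d)).
Occurs check fails: s occurs in f(s, d); the equation s =?= f(s, d) has no finite solution.

FAIL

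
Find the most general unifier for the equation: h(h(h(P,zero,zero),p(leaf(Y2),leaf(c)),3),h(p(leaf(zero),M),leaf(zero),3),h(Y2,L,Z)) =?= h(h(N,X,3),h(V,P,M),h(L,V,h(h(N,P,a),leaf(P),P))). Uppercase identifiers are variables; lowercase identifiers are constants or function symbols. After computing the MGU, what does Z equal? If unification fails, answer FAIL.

Decompose h/3: h(h(P,zero,zero),p(leaf(Y2),leaf(c)),3) =?= h(N,X,3),  h(p(leaf(zero),M),leaf(zero),3) =?= h(V,P,M),  h(Y2,L,Z) =?= h(L,V,h(h(N,P,a),leaf(P),P)).
Decompose h/3: h(P,zero,zero) =?= N,  p(leaf(Y2),leaf(c)) =?= X,  3 =?= 3.
Bind N := h(P,zero,zero); substituting into the one remaining equation that mentions N gives: h(Y2,L,Z) =?= h(L,V,h(h(h(P,zero,zero),P,a),leaf(P),P)).
Bind X := p(leaf(Y2),leaf(c)); no other remaining equation mentions X.
Delete trivial equation 3 =?= 3.
Decompose h/3: p(leaf(zero),M) =?= V,  leaf(zero) =?= P,  3 =?= M.
Bind V := p(leaf(zero),M); substituting into the one remaining equation that mentions V gives: h(Y2,L,Z) =?= h(L,p(leaf(zero),M),h(h(h(P,zero,zero),P,a),leaf(P),P)).
Bind P := leaf(zero); substituting into the one remaining equation that mentions P gives: h(Y2,L,Z) =?= h(L,p(leaf(zero),M),h(h(h(leaf(zero),zero,zero),leaf(zero),a),leaf(leaf(zero)),leaf(zero))). Substituting into the earlier binding gives N := h(leaf(zero),zero,zero).
Bind M := 3; substituting into the remaining equation gives: h(Y2,L,Z) =?= h(L,p(leaf(zero),3),h(h(h(leaf(zero),zero,zero),leaf(zero),a),leaf(leaf(zero)),leaf(zero))). Substituting into the earlier binding gives V := p(leaf(zero),3).
Decompose h/3: Y2 =?= L,  L =?= p(leaf(zero),3),  Z =?= h(h(h(leaf(zero),zero,zero),leaf(zero),a),leaf(leaf(zero)),leaf(zero)).
Bind Y2 := L; no other remaining equation mentions Y2. Substituting into the earlier binding gives X := p(leaf(L),leaf(c)).
Bind L := p(leaf(zero),3); no other remaining equation mentions L. Substituting into the earlier bindings gives X := p(leaf(p(leaf(zero),3)),leaf(c)), Y2 := p(leaf(zero),3).
Bind Z := h(h(h(leaf(zero),zero,zero),leaf(zero),a),leaf(leaf(zero)),leaf(zero)).
MGU = { N ↦ h(leaf(zero),zero,zero), X ↦ p(leaf(p(leaf(zero),3)),leaf(c)), V ↦ p(leaf(zero),3), P ↦ leaf(zero), M ↦ 3, Y2 ↦ p(leaf(zero),3), L ↦ p(leaf(zero),3), Z ↦ h(h(h(leaf(zero),zero,zero),leaf(zero),a),leaf(leaf(zero)),leaf(zero)) }, so Z ↦ h(h(h(leaf(zero),zero,zero),leaf(zero),a),leaf(leaf(zero)),leaf(zero)).

h(h(h(leaf(zero),zero,zero),leaf(zero),a),leaf(leaf(zero)),leaf(zero))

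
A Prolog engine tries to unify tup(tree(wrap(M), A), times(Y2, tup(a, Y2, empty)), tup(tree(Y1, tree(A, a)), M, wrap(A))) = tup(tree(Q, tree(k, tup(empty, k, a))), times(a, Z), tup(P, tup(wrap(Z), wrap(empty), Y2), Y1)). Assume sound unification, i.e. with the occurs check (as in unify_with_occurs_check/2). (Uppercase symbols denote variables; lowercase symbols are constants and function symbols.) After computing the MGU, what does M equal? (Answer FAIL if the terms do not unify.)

tup(wrap(tup(a, a, empty)), wrap(empty), a)

Decompose tup/3: tree(wrap(M), A) = tree(Q, tree(k, tup(empty, k, a))),  times(Y2, tup(a, Y2, empty)) = times(a, Z),  tup(tree(Y1, tree(A, a)), M, wrap(A)) = tup(P, tup(wrap(Z), wrap(empty), Y2), Y1).
Decompose tree/2: wrap(M) = Q,  A = tree(k, tup(empty, k, a)).
Bind Q := wrap(M); no other remaining equation mentions Q.
Bind A := tree(k, tup(empty, k, a)); substituting into the one remaining equation that mentions A gives: tup(tree(Y1, tree(tree(k, tup(empty, k, a)), a)), M, wrap(tree(k, tup(empty, k, a)))) = tup(P, tup(wrap(Z), wrap(empty), Y2), Y1).
Decompose times/2: Y2 = a,  tup(a, Y2, empty) = Z.
Bind Y2 := a; substituting into the remaining equations gives: tup(a, a, empty) = Z,  tup(tree(Y1, tree(tree(k, tup(empty, k, a)), a)), M, wrap(tree(k, tup(empty, k, a)))) = tup(P, tup(wrap(Z), wrap(empty), a), Y1).
Bind Z := tup(a, a, empty); substituting into the remaining equation gives: tup(tree(Y1, tree(tree(k, tup(empty, k, a)), a)), M, wrap(tree(k, tup(empty, k, a)))) = tup(P, tup(wrap(tup(a, a, empty)), wrap(empty), a), Y1).
Decompose tup/3: tree(Y1, tree(tree(k, tup(empty, k, a)), a)) = P,  M = tup(wrap(tup(a, a, empty)), wrap(empty), a),  wrap(tree(k, tup(empty, k, a))) = Y1.
Bind P := tree(Y1, tree(tree(k, tup(empty, k, a)), a)); no other remaining equation mentions P.
Bind M := tup(wrap(tup(a, a, empty)), wrap(empty), a); no other remaining equation mentions M. Substituting into the earlier binding gives Q := wrap(tup(wrap(tup(a, a, empty)), wrap(empty), a)).
Bind Y1 := wrap(tree(k, tup(empty, k, a))). Substituting into the earlier binding gives P := tree(wrap(tree(k, tup(empty, k, a))), tree(tree(k, tup(empty, k, a)), a)).
MGU = { Q -> wrap(tup(wrap(tup(a, a, empty)), wrap(empty), a)), A -> tree(k, tup(empty, k, a)), Y2 -> a, Z -> tup(a, a, empty), P -> tree(wrap(tree(k, tup(empty, k, a))), tree(tree(k, tup(empty, k, a)), a)), M -> tup(wrap(tup(a, a, empty)), wrap(empty), a), Y1 -> wrap(tree(k, tup(empty, k, a))) }, so M -> tup(wrap(tup(a, a, empty)), wrap(empty), a).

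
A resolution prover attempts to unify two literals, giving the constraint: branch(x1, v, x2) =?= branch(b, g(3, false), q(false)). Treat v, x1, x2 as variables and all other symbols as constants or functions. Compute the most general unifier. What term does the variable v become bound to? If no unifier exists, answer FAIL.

g(3, false)

Decompose branch/3: x1 =?= b,  v =?= g(3, false),  x2 =?= q(false).
Bind x1 := b; no other remaining equation mentions x1.
Bind v := g(3, false); no other remaining equation mentions v.
Bind x2 := q(false).
MGU = { x1 -> b, v -> g(3, false), x2 -> q(false) }, so v -> g(3, false).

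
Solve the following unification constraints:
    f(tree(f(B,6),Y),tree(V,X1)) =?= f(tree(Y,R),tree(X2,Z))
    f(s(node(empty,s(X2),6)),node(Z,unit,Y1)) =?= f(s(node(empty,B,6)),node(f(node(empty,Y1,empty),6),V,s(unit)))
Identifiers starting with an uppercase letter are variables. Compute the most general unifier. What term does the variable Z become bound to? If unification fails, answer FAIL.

Decompose f/2: tree(f(B,6),Y) =?= tree(Y,R),  tree(V,X1) =?= tree(X2,Z).
Decompose tree/2: f(B,6) =?= Y,  Y =?= R.
Bind Y := f(B,6); substituting into the one remaining equation that mentions Y gives: f(B,6) =?= R.
Bind R := f(B,6); no other remaining equation mentions R.
Decompose tree/2: V =?= X2,  X1 =?= Z.
Bind V := X2; substituting into the one remaining equation that mentions V gives: f(s(node(empty,s(X2),6)),node(Z,unit,Y1)) =?= f(s(node(empty,B,6)),node(f(node(empty,Y1,empty),6),X2,s(unit))).
Bind X1 := Z; no other remaining equation mentions X1.
Decompose f/2: s(node(empty,s(X2),6)) =?= s(node(empty,B,6)),  node(Z,unit,Y1) =?= node(f(node(empty,Y1,empty),6),X2,s(unit)).
Decompose s/1: node(empty,s(X2),6) =?= node(empty,B,6).
Decompose node/3: empty =?= empty,  s(X2) =?= B,  6 =?= 6.
Delete trivial equation empty =?= empty.
Bind B := s(X2); no other remaining equation mentions B. Substituting into the earlier bindings gives Y := f(s(X2),6), R := f(s(X2),6).
Delete trivial equation 6 =?= 6.
Decompose node/3: Z =?= f(node(empty,Y1,empty),6),  unit =?= X2,  Y1 =?= s(unit).
Bind Z := f(node(empty,Y1,empty),6); no other remaining equation mentions Z. Substituting into the earlier binding gives X1 := f(node(empty,Y1,empty),6).
Bind X2 := unit; no other remaining equation mentions X2. Substituting into the earlier bindings gives Y := f(s(unit),6), R := f(s(unit),6), V := unit, B := s(unit).
Bind Y1 := s(unit). Substituting into the earlier bindings gives X1 := f(node(empty,s(unit),empty),6), Z := f(node(empty,s(unit),empty),6).
MGU = { Y ↦ f(s(unit),6), R ↦ f(s(unit),6), V ↦ unit, X1 ↦ f(node(empty,s(unit),empty),6), B ↦ s(unit), Z ↦ f(node(empty,s(unit),empty),6), X2 ↦ unit, Y1 ↦ s(unit) }, so Z ↦ f(node(empty,s(unit),empty),6).

f(node(empty,s(unit),empty),6)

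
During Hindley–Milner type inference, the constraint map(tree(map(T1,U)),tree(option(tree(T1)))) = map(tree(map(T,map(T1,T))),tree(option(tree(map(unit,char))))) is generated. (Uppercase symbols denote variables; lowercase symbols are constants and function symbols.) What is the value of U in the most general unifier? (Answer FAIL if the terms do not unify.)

Decompose map/2: tree(map(T1,U)) = tree(map(T,map(T1,T))),  tree(option(tree(T1))) = tree(option(tree(map(unit,char)))).
Decompose tree/1: map(T1,U) = map(T,map(T1,T)).
Decompose map/2: T1 = T,  U = map(T1,T).
Bind T1 := T; substituting into the remaining equations gives: U = map(T,T),  tree(option(tree(T))) = tree(option(tree(map(unit,char)))).
Bind U := map(T,T); no other remaining equation mentions U.
Decompose tree/1: option(tree(T)) = option(tree(map(unit,char))).
Decompose option/1: tree(T) = tree(map(unit,char)).
Decompose tree/1: T = map(unit,char).
Bind T := map(unit,char). Substituting into the earlier bindings gives T1 := map(unit,char), U := map(map(unit,char),map(unit,char)).
MGU = { T1 -> map(unit,char), U -> map(map(unit,char),map(unit,char)), T -> map(unit,char) }, so U -> map(map(unit,char),map(unit,char)).

map(map(unit,char),map(unit,char))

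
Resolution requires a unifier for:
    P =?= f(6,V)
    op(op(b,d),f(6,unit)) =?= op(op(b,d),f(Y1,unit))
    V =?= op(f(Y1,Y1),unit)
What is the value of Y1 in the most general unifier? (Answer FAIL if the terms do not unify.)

6

Bind P := f(6,V); no other remaining equation mentions P.
Decompose op/2: op(b,d) =?= op(b,d),  f(6,unit) =?= f(Y1,unit).
Delete trivial equation op(b,d) =?= op(b,d).
Decompose f/2: 6 =?= Y1,  unit =?= unit.
Bind Y1 := 6; substituting into the one remaining equation that mentions Y1 gives: V =?= op(f(6,6),unit).
Delete trivial equation unit =?= unit.
Bind V := op(f(6,6),unit). Substituting into the earlier binding gives P := f(6,op(f(6,6),unit)).
MGU = { P -> f(6,op(f(6,6),unit)), Y1 -> 6, V -> op(f(6,6),unit) }, so Y1 -> 6.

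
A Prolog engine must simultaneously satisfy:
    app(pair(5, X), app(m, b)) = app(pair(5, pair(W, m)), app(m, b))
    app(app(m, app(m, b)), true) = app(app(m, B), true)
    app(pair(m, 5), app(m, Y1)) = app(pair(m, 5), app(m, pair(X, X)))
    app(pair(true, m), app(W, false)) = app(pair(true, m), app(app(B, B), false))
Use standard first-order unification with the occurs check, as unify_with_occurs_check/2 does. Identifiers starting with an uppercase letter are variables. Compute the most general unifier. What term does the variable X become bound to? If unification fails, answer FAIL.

pair(app(app(m, b), app(m, b)), m)

Decompose app/2: pair(5, X) = pair(5, pair(W, m)),  app(m, b) = app(m, b).
Decompose pair/2: 5 = 5,  X = pair(W, m).
Delete trivial equation 5 = 5.
Bind X := pair(W, m); substituting into the one remaining equation that mentions X gives: app(pair(m, 5), app(m, Y1)) = app(pair(m, 5), app(m, pair(pair(W, m), pair(W, m)))).
Delete trivial equation app(m, b) = app(m, b).
Decompose app/2: app(m, app(m, b)) = app(m, B),  true = true.
Decompose app/2: m = m,  app(m, b) = B.
Delete trivial equation m = m.
Bind B := app(m, b); substituting into the one remaining equation that mentions B gives: app(pair(true, m), app(W, false)) = app(pair(true, m), app(app(app(m, b), app(m, b)), false)).
Delete trivial equation true = true.
Decompose app/2: pair(m, 5) = pair(m, 5),  app(m, Y1) = app(m, pair(pair(W, m), pair(W, m))).
Delete trivial equation pair(m, 5) = pair(m, 5).
Decompose app/2: m = m,  Y1 = pair(pair(W, m), pair(W, m)).
Delete trivial equation m = m.
Bind Y1 := pair(pair(W, m), pair(W, m)); no other remaining equation mentions Y1.
Decompose app/2: pair(true, m) = pair(true, m),  app(W, false) = app(app(app(m, b), app(m, b)), false).
Delete trivial equation pair(true, m) = pair(true, m).
Decompose app/2: W = app(app(m, b), app(m, b)),  false = false.
Bind W := app(app(m, b), app(m, b)); no other remaining equation mentions W. Substituting into the earlier bindings gives X := pair(app(app(m, b), app(m, b)), m), Y1 := pair(pair(app(app(m, b), app(m, b)), m), pair(app(app(m, b), app(m, b)), m)).
Delete trivial equation false = false.
MGU = { X ↦ pair(app(app(m, b), app(m, b)), m), B ↦ app(m, b), Y1 ↦ pair(pair(app(app(m, b), app(m, b)), m), pair(app(app(m, b), app(m, b)), m)), W ↦ app(app(m, b), app(m, b)) }, so X ↦ pair(app(app(m, b), app(m, b)), m).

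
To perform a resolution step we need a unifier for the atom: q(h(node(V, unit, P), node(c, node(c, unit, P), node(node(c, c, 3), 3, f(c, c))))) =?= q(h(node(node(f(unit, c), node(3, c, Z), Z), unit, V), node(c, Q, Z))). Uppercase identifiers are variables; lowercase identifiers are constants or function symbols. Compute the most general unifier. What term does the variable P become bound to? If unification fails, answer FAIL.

node(f(unit, c), node(3, c, node(node(c, c, 3), 3, f(c, c))), node(node(c, c, 3), 3, f(c, c)))

Decompose q/1: h(node(V, unit, P), node(c, node(c, unit, P), node(node(c, c, 3), 3, f(c, c)))) =?= h(node(node(f(unit, c), node(3, c, Z), Z), unit, V), node(c, Q, Z)).
Decompose h/2: node(V, unit, P) =?= node(node(f(unit, c), node(3, c, Z), Z), unit, V),  node(c, node(c, unit, P), node(node(c, c, 3), 3, f(c, c))) =?= node(c, Q, Z).
Decompose node/3: V =?= node(f(unit, c), node(3, c, Z), Z),  unit =?= unit,  P =?= V.
Bind V := node(f(unit, c), node(3, c, Z), Z); substituting into the one remaining equation that mentions V gives: P =?= node(f(unit, c), node(3, c, Z), Z).
Delete trivial equation unit =?= unit.
Bind P := node(f(unit, c), node(3, c, Z), Z); substituting into the remaining equation gives: node(c, node(c, unit, node(f(unit, c), node(3, c, Z), Z)), node(node(c, c, 3), 3, f(c, c))) =?= node(c, Q, Z).
Decompose node/3: c =?= c,  node(c, unit, node(f(unit, c), node(3, c, Z), Z)) =?= Q,  node(node(c, c, 3), 3, f(c, c)) =?= Z.
Delete trivial equation c =?= c.
Bind Q := node(c, unit, node(f(unit, c), node(3, c, Z), Z)); no other remaining equation mentions Q.
Bind Z := node(node(c, c, 3), 3, f(c, c)). Substituting into the earlier bindings gives V := node(f(unit, c), node(3, c, node(node(c, c, 3), 3, f(c, c))), node(node(c, c, 3), 3, f(c, c))), P := node(f(unit, c), node(3, c, node(node(c, c, 3), 3, f(c, c))), node(node(c, c, 3), 3, f(c, c))), Q := node(c, unit, node(f(unit, c), node(3, c, node(node(c, c, 3), 3, f(c, c))), node(node(c, c, 3), 3, f(c, c)))).
MGU = { V -> node(f(unit, c), node(3, c, node(node(c, c, 3), 3, f(c, c))), node(node(c, c, 3), 3, f(c, c))), P -> node(f(unit, c), node(3, c, node(node(c, c, 3), 3, f(c, c))), node(node(c, c, 3), 3, f(c, c))), Q -> node(c, unit, node(f(unit, c), node(3, c, node(node(c, c, 3), 3, f(c, c))), node(node(c, c, 3), 3, f(c, c)))), Z -> node(node(c, c, 3), 3, f(c, c)) }, so P -> node(f(unit, c), node(3, c, node(node(c, c, 3), 3, f(c, c))), node(node(c, c, 3), 3, f(c, c))).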